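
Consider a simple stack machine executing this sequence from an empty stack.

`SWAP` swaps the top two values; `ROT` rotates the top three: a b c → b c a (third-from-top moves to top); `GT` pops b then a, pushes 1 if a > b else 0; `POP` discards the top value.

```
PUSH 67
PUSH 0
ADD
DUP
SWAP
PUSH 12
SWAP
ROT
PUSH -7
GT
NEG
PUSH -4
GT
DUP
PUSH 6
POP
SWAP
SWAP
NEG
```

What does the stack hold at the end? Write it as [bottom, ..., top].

PUSH 67 -> [67]
PUSH 0  -> [67, 0]
ADD     -> [67]
DUP     -> [67, 67]
SWAP    -> [67, 67]
PUSH 12 -> [67, 67, 12]
SWAP    -> [67, 12, 67]
ROT     -> [12, 67, 67]
PUSH -7 -> [12, 67, 67, -7]
GT      -> [12, 67, 1]
NEG     -> [12, 67, -1]
PUSH -4 -> [12, 67, -1, -4]
GT      -> [12, 67, 1]
DUP     -> [12, 67, 1, 1]
PUSH 6  -> [12, 67, 1, 1, 6]
POP     -> [12, 67, 1, 1]
SWAP    -> [12, 67, 1, 1]
SWAP    -> [12, 67, 1, 1]
NEG     -> [12, 67, 1, -1]

[12, 67, 1, -1]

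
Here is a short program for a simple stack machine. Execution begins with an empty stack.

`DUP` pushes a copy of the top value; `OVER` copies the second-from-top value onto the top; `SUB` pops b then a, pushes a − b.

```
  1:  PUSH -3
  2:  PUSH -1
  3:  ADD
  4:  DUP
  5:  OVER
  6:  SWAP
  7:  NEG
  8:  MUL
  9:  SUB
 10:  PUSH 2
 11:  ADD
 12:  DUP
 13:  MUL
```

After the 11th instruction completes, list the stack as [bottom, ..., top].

PUSH -3  [-3]
PUSH -1  [-3, -1]
ADD      [-4]
DUP      [-4, -4]
OVER     [-4, -4, -4]
SWAP     [-4, -4, -4]
NEG      [-4, -4, 4]
MUL      [-4, -16]
SUB      [12]
PUSH 2   [12, 2]
ADD      [14]

[14]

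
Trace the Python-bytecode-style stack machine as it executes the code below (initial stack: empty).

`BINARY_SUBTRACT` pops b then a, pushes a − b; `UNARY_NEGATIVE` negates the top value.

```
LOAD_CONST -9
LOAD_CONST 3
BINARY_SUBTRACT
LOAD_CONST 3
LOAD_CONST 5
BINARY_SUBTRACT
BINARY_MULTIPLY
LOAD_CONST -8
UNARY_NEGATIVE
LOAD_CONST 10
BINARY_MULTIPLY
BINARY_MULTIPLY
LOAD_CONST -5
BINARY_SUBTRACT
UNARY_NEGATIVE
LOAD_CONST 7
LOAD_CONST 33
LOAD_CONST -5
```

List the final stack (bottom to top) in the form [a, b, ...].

[-1925, 7, 33, -5]

LOAD_CONST -9   → -9
LOAD_CONST 3    → -9 3
BINARY_SUBTRACT → -12
LOAD_CONST 3    → -12 3
LOAD_CONST 5    → -12 3 5
BINARY_SUBTRACT → -12 -2
BINARY_MULTIPLY → 24
LOAD_CONST -8   → 24 -8
UNARY_NEGATIVE  → 24 8
LOAD_CONST 10   → 24 8 10
BINARY_MULTIPLY → 24 80
BINARY_MULTIPLY → 1920
LOAD_CONST -5   → 1920 -5
BINARY_SUBTRACT → 1925
UNARY_NEGATIVE  → -1925
LOAD_CONST 7    → -1925 7
LOAD_CONST 33   → -1925 7 33
LOAD_CONST -5   → -1925 7 33 -5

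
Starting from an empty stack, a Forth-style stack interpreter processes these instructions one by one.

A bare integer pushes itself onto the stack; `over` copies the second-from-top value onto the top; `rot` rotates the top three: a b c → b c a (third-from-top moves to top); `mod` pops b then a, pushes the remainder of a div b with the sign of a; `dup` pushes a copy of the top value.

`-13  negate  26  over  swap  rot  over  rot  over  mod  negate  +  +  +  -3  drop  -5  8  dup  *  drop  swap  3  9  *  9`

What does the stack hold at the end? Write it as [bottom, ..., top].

[-5, 52, 27, 9]

-13    -> [-13]
negate -> [13]
26     -> [13, 26]
over   -> [13, 26, 13]
swap   -> [13, 13, 26]
rot    -> [13, 26, 13]
over   -> [13, 26, 13, 26]
rot    -> [13, 13, 26, 26]
over   -> [13, 13, 26, 26, 26]
mod    -> [13, 13, 26, 0]
negate -> [13, 13, 26, 0]
+      -> [13, 13, 26]
+      -> [13, 39]
+      -> [52]
-3     -> [52, -3]
drop   -> [52]
-5     -> [52, -5]
8      -> [52, -5, 8]
dup    -> [52, -5, 8, 8]
*      -> [52, -5, 64]
drop   -> [52, -5]
swap   -> [-5, 52]
3      -> [-5, 52, 3]
9      -> [-5, 52, 3, 9]
*      -> [-5, 52, 27]
9      -> [-5, 52, 27, 9]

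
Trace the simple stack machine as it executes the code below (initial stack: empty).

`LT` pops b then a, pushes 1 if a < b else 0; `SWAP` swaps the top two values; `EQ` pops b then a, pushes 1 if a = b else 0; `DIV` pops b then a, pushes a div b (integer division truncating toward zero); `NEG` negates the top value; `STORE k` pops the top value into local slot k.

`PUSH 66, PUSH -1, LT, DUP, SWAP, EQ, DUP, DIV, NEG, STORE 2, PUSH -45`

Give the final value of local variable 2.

-1

PUSH 66   [66]
PUSH -1   [66, -1]
LT        [0]
DUP       [0, 0]
SWAP      [0, 0]
EQ        [1]
DUP       [1, 1]
DIV       [1]
NEG       [-1]
STORE 2   []
PUSH -45  [-45]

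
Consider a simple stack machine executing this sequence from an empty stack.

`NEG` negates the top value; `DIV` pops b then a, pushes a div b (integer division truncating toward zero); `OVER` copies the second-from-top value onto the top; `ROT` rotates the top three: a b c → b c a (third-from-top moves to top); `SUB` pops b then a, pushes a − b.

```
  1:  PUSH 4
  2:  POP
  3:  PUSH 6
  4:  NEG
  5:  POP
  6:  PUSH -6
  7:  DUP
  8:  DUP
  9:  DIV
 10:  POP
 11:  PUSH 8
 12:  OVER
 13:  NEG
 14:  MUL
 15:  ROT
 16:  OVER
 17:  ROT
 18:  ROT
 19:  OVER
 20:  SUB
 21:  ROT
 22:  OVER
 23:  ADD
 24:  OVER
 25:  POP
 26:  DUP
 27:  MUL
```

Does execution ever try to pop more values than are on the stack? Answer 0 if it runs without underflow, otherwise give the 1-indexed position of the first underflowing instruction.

15

PUSH 4  : 4
POP     : (empty)
PUSH 6  : 6
NEG     : -6
POP     : (empty)
PUSH -6 : -6
DUP     : -6 -6
DUP     : -6 -6 -6
DIV     : -6 1
POP     : -6
PUSH 8  : -6 8
OVER    : -6 8 -6
NEG     : -6 8 6
MUL     : -6 48
ROT  — needs 3 operands, stack has 2 → underflow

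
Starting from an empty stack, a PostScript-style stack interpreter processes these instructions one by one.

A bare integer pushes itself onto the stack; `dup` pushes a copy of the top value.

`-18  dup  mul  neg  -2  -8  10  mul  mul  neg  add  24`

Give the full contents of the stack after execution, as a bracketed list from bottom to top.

-18 : -18
dup : -18 -18
mul : 324
neg : -324
-2  : -324 -2
-8  : -324 -2 -8
10  : -324 -2 -8 10
mul : -324 -2 -80
mul : -324 160
neg : -324 -160
add : -484
24  : -484 24

[-484, 24]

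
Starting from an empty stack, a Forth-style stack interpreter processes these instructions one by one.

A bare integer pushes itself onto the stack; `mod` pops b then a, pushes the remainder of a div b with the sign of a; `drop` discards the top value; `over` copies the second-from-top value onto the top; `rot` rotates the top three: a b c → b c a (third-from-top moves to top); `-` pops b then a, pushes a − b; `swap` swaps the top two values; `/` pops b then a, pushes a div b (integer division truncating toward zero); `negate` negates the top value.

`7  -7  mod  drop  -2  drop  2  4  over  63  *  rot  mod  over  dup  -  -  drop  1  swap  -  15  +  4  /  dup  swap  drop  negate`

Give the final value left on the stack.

-3

7      : [7]
-7     : [7, -7]
mod    : [0]
drop   : []
-2     : [-2]
drop   : []
2      : [2]
4      : [2, 4]
over   : [2, 4, 2]
63     : [2, 4, 2, 63]
*      : [2, 4, 126]
rot    : [4, 126, 2]
mod    : [4, 0]
over   : [4, 0, 4]
dup    : [4, 0, 4, 4]
-      : [4, 0, 0]
-      : [4, 0]
drop   : [4]
1      : [4, 1]
swap   : [1, 4]
-      : [-3]
15     : [-3, 15]
+      : [12]
4      : [12, 4]
/      : [3]
dup    : [3, 3]
swap   : [3, 3]
drop   : [3]
negate : [-3]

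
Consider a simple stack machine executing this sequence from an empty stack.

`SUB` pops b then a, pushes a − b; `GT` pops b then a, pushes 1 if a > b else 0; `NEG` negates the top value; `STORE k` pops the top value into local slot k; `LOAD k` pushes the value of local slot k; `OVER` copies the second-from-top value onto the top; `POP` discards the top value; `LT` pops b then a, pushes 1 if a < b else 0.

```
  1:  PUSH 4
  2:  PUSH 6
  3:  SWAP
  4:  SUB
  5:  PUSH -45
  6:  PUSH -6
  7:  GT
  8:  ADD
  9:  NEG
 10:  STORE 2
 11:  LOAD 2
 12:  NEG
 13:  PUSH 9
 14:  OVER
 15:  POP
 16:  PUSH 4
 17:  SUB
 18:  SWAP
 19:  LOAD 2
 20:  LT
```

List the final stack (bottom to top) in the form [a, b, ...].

PUSH 4   → 4
PUSH 6   → 4 6
SWAP     → 6 4
SUB      → 2
PUSH -45 → 2 -45
PUSH -6  → 2 -45 -6
GT       → 2 0
ADD      → 2
NEG      → -2
STORE 2  → (empty)
LOAD 2   → -2
NEG      → 2
PUSH 9   → 2 9
OVER     → 2 9 2
POP      → 2 9
PUSH 4   → 2 9 4
SUB      → 2 5
SWAP     → 5 2
LOAD 2   → 5 2 -2
LT       → 5 0

[5, 0]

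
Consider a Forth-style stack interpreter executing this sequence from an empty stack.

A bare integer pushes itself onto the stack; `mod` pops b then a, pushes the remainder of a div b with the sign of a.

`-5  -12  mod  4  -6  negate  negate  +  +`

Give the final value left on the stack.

-5     → -5
-12    → -5 -12
mod    → -5
4      → -5 4
-6     → -5 4 -6
negate → -5 4 6
negate → -5 4 -6
+      → -5 -2
+      → -7

-7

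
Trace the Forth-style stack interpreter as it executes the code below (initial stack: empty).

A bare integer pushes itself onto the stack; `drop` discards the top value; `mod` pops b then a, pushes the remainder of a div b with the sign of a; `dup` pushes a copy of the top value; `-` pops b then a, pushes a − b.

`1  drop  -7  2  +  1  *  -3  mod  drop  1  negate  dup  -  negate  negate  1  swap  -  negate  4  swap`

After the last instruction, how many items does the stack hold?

2

1       1
drop    (empty)
-7      -7
2       -7 2
+       -5
1       -5 1
*       -5
-3      -5 -3
mod     -2
drop    (empty)
1       1
negate  -1
dup     -1 -1
-       0
negate  0
negate  0
1       0 1
swap    1 0
-       1
negate  -1
4       -1 4
swap    4 -1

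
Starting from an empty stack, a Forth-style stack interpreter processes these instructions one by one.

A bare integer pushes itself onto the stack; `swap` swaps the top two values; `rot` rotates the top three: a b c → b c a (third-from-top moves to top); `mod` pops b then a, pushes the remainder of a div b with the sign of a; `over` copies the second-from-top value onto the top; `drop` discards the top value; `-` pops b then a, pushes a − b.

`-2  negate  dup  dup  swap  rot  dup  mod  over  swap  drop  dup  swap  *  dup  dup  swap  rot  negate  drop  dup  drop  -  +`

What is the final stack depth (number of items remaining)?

-2     : -2
negate : 2
dup    : 2 2
dup    : 2 2 2
swap   : 2 2 2
rot    : 2 2 2
dup    : 2 2 2 2
mod    : 2 2 0
over   : 2 2 0 2
swap   : 2 2 2 0
drop   : 2 2 2
dup    : 2 2 2 2
swap   : 2 2 2 2
*      : 2 2 4
dup    : 2 2 4 4
dup    : 2 2 4 4 4
swap   : 2 2 4 4 4
rot    : 2 2 4 4 4
negate : 2 2 4 4 -4
drop   : 2 2 4 4
dup    : 2 2 4 4 4
drop   : 2 2 4 4
-      : 2 2 0
+      : 2 2

2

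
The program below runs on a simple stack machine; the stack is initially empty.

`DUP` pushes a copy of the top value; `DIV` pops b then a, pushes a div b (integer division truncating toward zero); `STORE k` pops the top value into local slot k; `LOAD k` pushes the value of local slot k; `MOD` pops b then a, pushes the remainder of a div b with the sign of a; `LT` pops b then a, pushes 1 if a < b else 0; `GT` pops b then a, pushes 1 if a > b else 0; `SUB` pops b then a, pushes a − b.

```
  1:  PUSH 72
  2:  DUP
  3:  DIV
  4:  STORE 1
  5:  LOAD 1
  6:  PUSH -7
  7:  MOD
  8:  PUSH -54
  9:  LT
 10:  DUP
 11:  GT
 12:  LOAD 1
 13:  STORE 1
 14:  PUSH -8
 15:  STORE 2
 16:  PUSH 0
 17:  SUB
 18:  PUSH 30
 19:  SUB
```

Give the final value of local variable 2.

PUSH 72   [72]
DUP       [72, 72]
DIV       [1]
STORE 1   []
LOAD 1    [1]
PUSH -7   [1, -7]
MOD       [1]
PUSH -54  [1, -54]
LT        [0]
DUP       [0, 0]
GT        [0]
LOAD 1    [0, 1]
STORE 1   [0]
PUSH -8   [0, -8]
STORE 2   [0]
PUSH 0    [0, 0]
SUB       [0]
PUSH 30   [0, 30]
SUB       [-30]

-8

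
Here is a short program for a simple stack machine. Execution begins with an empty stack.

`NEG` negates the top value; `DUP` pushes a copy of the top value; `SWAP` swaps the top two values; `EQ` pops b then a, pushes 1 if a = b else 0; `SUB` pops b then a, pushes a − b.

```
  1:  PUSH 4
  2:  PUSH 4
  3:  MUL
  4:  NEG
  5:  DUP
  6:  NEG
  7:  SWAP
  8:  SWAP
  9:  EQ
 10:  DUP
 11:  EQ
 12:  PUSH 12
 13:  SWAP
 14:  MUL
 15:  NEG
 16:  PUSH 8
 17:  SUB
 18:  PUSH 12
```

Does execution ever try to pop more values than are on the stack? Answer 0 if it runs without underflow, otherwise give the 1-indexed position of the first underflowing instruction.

0

PUSH 4  -> 4
PUSH 4  -> 4 4
MUL     -> 16
NEG     -> -16
DUP     -> -16 -16
NEG     -> -16 16
SWAP    -> 16 -16
SWAP    -> -16 16
EQ      -> 0
DUP     -> 0 0
EQ      -> 1
PUSH 12 -> 1 12
SWAP    -> 12 1
MUL     -> 12
NEG     -> -12
PUSH 8  -> -12 8
SUB     -> -20
PUSH 12 -> -20 12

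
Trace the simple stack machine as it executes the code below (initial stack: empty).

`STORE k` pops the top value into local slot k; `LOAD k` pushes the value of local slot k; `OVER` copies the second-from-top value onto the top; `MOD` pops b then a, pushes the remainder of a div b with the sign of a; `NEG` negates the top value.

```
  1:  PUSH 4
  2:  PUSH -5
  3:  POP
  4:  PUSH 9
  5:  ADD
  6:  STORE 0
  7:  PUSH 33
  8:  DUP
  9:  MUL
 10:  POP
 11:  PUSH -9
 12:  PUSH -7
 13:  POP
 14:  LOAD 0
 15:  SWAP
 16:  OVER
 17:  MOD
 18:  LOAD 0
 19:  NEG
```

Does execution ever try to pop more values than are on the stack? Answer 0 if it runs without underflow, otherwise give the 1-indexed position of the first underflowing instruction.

0

PUSH 4  -> 4
PUSH -5 -> 4 -5
POP     -> 4
PUSH 9  -> 4 9
ADD     -> 13
STORE 0 -> (empty)
PUSH 33 -> 33
DUP     -> 33 33
MUL     -> 1089
POP     -> (empty)
PUSH -9 -> -9
PUSH -7 -> -9 -7
POP     -> -9
LOAD 0  -> -9 13
SWAP    -> 13 -9
OVER    -> 13 -9 13
MOD     -> 13 -9
LOAD 0  -> 13 -9 13
NEG     -> 13 -9 -13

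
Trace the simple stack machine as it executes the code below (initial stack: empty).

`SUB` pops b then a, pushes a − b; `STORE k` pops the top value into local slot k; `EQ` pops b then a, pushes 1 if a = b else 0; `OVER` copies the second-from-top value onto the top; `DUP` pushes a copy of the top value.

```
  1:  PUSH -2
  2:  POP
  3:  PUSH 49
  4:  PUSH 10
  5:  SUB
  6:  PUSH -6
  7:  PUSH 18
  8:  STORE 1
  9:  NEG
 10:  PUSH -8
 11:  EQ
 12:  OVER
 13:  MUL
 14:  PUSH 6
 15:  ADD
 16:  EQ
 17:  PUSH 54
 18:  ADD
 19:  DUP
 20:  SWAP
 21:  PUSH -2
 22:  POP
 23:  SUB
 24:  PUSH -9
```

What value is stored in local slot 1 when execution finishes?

18

PUSH -2 -> [-2]
POP     -> []
PUSH 49 -> [49]
PUSH 10 -> [49, 10]
SUB     -> [39]
PUSH -6 -> [39, -6]
PUSH 18 -> [39, -6, 18]
STORE 1 -> [39, -6]
NEG     -> [39, 6]
PUSH -8 -> [39, 6, -8]
EQ      -> [39, 0]
OVER    -> [39, 0, 39]
MUL     -> [39, 0]
PUSH 6  -> [39, 0, 6]
ADD     -> [39, 6]
EQ      -> [0]
PUSH 54 -> [0, 54]
ADD     -> [54]
DUP     -> [54, 54]
SWAP    -> [54, 54]
PUSH -2 -> [54, 54, -2]
POP     -> [54, 54]
SUB     -> [0]
PUSH -9 -> [0, -9]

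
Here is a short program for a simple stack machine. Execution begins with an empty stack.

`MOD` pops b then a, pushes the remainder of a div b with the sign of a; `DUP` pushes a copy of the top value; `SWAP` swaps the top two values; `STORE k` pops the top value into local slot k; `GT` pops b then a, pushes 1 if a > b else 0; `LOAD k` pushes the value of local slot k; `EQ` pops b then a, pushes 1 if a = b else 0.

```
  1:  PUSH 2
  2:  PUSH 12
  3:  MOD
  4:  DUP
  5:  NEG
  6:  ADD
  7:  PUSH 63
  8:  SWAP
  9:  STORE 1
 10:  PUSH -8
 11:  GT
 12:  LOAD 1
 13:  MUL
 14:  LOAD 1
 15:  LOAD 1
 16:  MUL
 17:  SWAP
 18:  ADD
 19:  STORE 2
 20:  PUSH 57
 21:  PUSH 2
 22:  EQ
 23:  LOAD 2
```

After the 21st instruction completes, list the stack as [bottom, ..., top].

[57, 2]

PUSH 2  : 2
PUSH 12 : 2 12
MOD     : 2
DUP     : 2 2
NEG     : 2 -2
ADD     : 0
PUSH 63 : 0 63
SWAP    : 63 0
STORE 1 : 63
PUSH -8 : 63 -8
GT      : 1
LOAD 1  : 1 0
MUL     : 0
LOAD 1  : 0 0
LOAD 1  : 0 0 0
MUL     : 0 0
SWAP    : 0 0
ADD     : 0
STORE 2 : (empty)
PUSH 57 : 57
PUSH 2  : 57 2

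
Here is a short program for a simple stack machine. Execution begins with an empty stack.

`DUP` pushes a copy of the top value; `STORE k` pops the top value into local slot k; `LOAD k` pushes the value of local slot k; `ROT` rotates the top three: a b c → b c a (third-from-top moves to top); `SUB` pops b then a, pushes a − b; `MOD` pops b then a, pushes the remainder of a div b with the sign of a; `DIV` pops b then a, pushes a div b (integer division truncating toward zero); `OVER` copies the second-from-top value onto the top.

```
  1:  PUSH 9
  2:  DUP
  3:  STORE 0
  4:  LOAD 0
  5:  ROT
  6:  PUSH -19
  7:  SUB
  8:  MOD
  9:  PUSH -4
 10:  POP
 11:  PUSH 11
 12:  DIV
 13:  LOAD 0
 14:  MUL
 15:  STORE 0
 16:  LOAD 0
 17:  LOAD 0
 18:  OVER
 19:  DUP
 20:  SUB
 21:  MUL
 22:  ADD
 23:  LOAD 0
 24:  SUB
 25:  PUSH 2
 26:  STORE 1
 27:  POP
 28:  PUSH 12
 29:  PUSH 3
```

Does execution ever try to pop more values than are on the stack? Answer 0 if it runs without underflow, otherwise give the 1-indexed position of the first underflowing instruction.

PUSH 9  → 9
DUP     → 9 9
STORE 0 → 9
LOAD 0  → 9 9
ROT  — needs 3 operands, stack has 2 → underflow

5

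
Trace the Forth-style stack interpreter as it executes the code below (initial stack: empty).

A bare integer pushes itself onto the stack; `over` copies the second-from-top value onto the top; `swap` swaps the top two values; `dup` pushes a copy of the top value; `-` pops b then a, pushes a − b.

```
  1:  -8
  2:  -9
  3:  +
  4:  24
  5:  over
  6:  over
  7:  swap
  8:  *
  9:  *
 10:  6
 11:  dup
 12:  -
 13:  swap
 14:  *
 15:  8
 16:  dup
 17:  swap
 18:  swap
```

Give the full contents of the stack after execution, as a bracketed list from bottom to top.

-8   : [-8]
-9   : [-8, -9]
+    : [-17]
24   : [-17, 24]
over : [-17, 24, -17]
over : [-17, 24, -17, 24]
swap : [-17, 24, 24, -17]
*    : [-17, 24, -408]
*    : [-17, -9792]
6    : [-17, -9792, 6]
dup  : [-17, -9792, 6, 6]
-    : [-17, -9792, 0]
swap : [-17, 0, -9792]
*    : [-17, 0]
8    : [-17, 0, 8]
dup  : [-17, 0, 8, 8]
swap : [-17, 0, 8, 8]
swap : [-17, 0, 8, 8]

[-17, 0, 8, 8]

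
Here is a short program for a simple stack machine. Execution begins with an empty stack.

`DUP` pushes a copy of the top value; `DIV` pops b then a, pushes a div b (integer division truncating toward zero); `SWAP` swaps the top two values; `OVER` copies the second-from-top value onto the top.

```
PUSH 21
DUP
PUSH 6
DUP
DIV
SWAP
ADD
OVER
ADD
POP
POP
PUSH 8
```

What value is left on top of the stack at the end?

PUSH 21  [21]
DUP      [21, 21]
PUSH 6   [21, 21, 6]
DUP      [21, 21, 6, 6]
DIV      [21, 21, 1]
SWAP     [21, 1, 21]
ADD      [21, 22]
OVER     [21, 22, 21]
ADD      [21, 43]
POP      [21]
POP      []
PUSH 8   [8]

8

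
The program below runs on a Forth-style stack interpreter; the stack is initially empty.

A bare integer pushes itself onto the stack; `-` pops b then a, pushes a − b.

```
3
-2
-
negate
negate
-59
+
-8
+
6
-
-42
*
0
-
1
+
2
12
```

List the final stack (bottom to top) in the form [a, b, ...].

3       [3]
-2      [3, -2]
-       [5]
negate  [-5]
negate  [5]
-59     [5, -59]
+       [-54]
-8      [-54, -8]
+       [-62]
6       [-62, 6]
-       [-68]
-42     [-68, -42]
*       [2856]
0       [2856, 0]
-       [2856]
1       [2856, 1]
+       [2857]
2       [2857, 2]
12      [2857, 2, 12]

[2857, 2, 12]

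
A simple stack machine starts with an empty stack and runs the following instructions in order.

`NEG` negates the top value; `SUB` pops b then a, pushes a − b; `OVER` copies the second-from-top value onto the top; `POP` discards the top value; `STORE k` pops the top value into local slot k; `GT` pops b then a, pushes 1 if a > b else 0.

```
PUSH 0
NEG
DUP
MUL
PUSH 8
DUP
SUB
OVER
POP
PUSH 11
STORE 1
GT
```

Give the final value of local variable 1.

11

PUSH 0  → [0]
NEG     → [0]
DUP     → [0, 0]
MUL     → [0]
PUSH 8  → [0, 8]
DUP     → [0, 8, 8]
SUB     → [0, 0]
OVER    → [0, 0, 0]
POP     → [0, 0]
PUSH 11 → [0, 0, 11]
STORE 1 → [0, 0]
GT      → [0]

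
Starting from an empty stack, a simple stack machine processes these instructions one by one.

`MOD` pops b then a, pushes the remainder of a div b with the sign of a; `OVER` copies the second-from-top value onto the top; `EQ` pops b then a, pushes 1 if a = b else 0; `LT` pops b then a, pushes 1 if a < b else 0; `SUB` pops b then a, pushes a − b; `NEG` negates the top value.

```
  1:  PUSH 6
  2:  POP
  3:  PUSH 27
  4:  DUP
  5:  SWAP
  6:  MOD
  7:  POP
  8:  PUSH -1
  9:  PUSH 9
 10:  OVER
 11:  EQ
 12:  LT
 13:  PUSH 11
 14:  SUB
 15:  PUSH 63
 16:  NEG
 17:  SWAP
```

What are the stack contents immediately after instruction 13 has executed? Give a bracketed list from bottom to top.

PUSH 6   [6]
POP      []
PUSH 27  [27]
DUP      [27, 27]
SWAP     [27, 27]
MOD      [0]
POP      []
PUSH -1  [-1]
PUSH 9   [-1, 9]
OVER     [-1, 9, -1]
EQ       [-1, 0]
LT       [1]
PUSH 11  [1, 11]

[1, 11]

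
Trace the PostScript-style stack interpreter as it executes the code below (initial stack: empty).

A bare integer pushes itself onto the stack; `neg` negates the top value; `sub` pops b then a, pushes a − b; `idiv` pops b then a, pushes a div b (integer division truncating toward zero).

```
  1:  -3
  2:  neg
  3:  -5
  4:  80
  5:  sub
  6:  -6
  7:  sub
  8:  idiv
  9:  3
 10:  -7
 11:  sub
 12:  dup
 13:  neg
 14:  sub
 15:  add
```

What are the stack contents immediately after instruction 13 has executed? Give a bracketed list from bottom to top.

[0, 10, -10]

-3   -> [-3]
neg  -> [3]
-5   -> [3, -5]
80   -> [3, -5, 80]
sub  -> [3, -85]
-6   -> [3, -85, -6]
sub  -> [3, -79]
idiv -> [0]
3    -> [0, 3]
-7   -> [0, 3, -7]
sub  -> [0, 10]
dup  -> [0, 10, 10]
neg  -> [0, 10, -10]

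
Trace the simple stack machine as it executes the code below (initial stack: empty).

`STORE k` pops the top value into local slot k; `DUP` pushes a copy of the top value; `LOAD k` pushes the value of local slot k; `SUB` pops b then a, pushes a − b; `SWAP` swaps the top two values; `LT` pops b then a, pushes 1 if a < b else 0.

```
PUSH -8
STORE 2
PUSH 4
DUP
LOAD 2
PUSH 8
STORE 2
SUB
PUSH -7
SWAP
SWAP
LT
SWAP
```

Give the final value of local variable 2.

8

PUSH -8  [-8]
STORE 2  []
PUSH 4   [4]
DUP      [4, 4]
LOAD 2   [4, 4, -8]
PUSH 8   [4, 4, -8, 8]
STORE 2  [4, 4, -8]
SUB      [4, 12]
PUSH -7  [4, 12, -7]
SWAP     [4, -7, 12]
SWAP     [4, 12, -7]
LT       [4, 0]
SWAP     [0, 4]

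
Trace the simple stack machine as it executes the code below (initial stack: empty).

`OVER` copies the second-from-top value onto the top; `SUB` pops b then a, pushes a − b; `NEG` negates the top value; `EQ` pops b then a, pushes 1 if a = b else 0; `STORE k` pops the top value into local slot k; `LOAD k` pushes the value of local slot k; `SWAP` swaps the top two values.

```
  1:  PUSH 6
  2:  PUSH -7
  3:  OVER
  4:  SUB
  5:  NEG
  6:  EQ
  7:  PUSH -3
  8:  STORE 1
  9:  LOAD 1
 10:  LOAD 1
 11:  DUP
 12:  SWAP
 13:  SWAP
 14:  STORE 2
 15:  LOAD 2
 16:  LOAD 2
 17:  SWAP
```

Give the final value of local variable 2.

-3

PUSH 6  : [6]
PUSH -7 : [6, -7]
OVER    : [6, -7, 6]
SUB     : [6, -13]
NEG     : [6, 13]
EQ      : [0]
PUSH -3 : [0, -3]
STORE 1 : [0]
LOAD 1  : [0, -3]
LOAD 1  : [0, -3, -3]
DUP     : [0, -3, -3, -3]
SWAP    : [0, -3, -3, -3]
SWAP    : [0, -3, -3, -3]
STORE 2 : [0, -3, -3]
LOAD 2  : [0, -3, -3, -3]
LOAD 2  : [0, -3, -3, -3, -3]
SWAP    : [0, -3, -3, -3, -3]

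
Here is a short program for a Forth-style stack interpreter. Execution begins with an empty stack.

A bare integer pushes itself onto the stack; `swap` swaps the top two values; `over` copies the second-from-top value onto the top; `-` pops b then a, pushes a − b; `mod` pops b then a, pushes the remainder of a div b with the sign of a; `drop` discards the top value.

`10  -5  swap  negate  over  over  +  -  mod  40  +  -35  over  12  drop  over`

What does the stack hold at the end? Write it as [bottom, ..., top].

[40, -35, 40, -35]

10     → 10
-5     → 10 -5
swap   → -5 10
negate → -5 -10
over   → -5 -10 -5
over   → -5 -10 -5 -10
+      → -5 -10 -15
-      → -5 5
mod    → 0
40     → 0 40
+      → 40
-35    → 40 -35
over   → 40 -35 40
12     → 40 -35 40 12
drop   → 40 -35 40
over   → 40 -35 40 -35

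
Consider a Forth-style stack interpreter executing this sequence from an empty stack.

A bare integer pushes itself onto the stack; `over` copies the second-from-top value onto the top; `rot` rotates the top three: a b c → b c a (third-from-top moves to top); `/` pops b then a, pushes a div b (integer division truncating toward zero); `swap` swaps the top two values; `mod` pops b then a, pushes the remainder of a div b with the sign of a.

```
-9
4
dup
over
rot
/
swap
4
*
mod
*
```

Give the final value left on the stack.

-9

-9   : -9
4    : -9 4
dup  : -9 4 4
over : -9 4 4 4
rot  : -9 4 4 4
/    : -9 4 1
swap : -9 1 4
4    : -9 1 4 4
*    : -9 1 16
mod  : -9 1
*    : -9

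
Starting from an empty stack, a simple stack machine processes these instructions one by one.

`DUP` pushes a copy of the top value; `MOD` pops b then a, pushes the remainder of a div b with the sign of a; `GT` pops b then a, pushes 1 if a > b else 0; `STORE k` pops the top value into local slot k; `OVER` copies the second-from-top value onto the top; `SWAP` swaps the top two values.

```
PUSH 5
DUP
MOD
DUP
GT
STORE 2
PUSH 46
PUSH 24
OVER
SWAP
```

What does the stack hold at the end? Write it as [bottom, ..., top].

[46, 46, 24]

PUSH 5  -> [5]
DUP     -> [5, 5]
MOD     -> [0]
DUP     -> [0, 0]
GT      -> [0]
STORE 2 -> []
PUSH 46 -> [46]
PUSH 24 -> [46, 24]
OVER    -> [46, 24, 46]
SWAP    -> [46, 46, 24]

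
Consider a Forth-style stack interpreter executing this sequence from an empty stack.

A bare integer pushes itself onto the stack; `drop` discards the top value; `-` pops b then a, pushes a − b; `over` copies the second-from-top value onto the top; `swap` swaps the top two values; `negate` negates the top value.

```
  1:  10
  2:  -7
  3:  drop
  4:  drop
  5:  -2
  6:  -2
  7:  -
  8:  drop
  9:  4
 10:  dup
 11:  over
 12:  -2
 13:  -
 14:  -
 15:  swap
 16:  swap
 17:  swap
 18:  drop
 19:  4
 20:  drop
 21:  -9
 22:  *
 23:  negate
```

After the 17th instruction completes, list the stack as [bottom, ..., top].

10    [10]
-7    [10, -7]
drop  [10]
drop  []
-2    [-2]
-2    [-2, -2]
-     [0]
drop  []
4     [4]
dup   [4, 4]
over  [4, 4, 4]
-2    [4, 4, 4, -2]
-     [4, 4, 6]
-     [4, -2]
swap  [-2, 4]
swap  [4, -2]
swap  [-2, 4]

[-2, 4]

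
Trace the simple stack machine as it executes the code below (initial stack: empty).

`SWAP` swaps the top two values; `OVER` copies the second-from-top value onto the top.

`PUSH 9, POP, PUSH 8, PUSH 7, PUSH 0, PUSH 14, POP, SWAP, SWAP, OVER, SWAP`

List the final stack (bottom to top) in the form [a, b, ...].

[8, 7, 7, 0]

PUSH 9  -> 9
POP     -> (empty)
PUSH 8  -> 8
PUSH 7  -> 8 7
PUSH 0  -> 8 7 0
PUSH 14 -> 8 7 0 14
POP     -> 8 7 0
SWAP    -> 8 0 7
SWAP    -> 8 7 0
OVER    -> 8 7 0 7
SWAP    -> 8 7 7 0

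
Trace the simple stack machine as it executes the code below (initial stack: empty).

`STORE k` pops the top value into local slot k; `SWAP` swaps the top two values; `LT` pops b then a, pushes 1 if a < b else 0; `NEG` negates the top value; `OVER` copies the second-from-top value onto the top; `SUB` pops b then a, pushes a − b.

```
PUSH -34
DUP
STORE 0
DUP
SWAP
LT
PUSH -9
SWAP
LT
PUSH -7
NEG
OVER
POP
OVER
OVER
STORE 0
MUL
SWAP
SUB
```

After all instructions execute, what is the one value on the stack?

6

PUSH -34 -> -34
DUP      -> -34 -34
STORE 0  -> -34
DUP      -> -34 -34
SWAP     -> -34 -34
LT       -> 0
PUSH -9  -> 0 -9
SWAP     -> -9 0
LT       -> 1
PUSH -7  -> 1 -7
NEG      -> 1 7
OVER     -> 1 7 1
POP      -> 1 7
OVER     -> 1 7 1
OVER     -> 1 7 1 7
STORE 0  -> 1 7 1
MUL      -> 1 7
SWAP     -> 7 1
SUB      -> 6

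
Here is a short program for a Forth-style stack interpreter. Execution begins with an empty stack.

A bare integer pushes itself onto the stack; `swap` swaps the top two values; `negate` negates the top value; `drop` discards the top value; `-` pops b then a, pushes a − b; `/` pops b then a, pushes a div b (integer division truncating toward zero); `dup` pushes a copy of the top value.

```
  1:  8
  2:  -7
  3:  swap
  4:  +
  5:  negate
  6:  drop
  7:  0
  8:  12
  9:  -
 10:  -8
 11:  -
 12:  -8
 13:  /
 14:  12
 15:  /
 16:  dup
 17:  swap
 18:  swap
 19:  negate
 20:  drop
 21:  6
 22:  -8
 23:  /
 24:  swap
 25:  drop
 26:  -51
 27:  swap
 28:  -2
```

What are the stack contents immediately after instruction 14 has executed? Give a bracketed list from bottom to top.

[0, 12]

8      -> 8
-7     -> 8 -7
swap   -> -7 8
+      -> 1
negate -> -1
drop   -> (empty)
0      -> 0
12     -> 0 12
-      -> -12
-8     -> -12 -8
-      -> -4
-8     -> -4 -8
/      -> 0
12     -> 0 12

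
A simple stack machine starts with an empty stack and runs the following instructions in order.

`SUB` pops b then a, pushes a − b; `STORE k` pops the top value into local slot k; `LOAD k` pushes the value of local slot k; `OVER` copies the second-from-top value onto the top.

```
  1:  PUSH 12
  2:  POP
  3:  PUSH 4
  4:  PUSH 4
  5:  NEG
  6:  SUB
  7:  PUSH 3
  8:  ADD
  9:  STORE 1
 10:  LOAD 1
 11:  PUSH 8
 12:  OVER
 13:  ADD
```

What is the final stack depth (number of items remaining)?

PUSH 12 -> [12]
POP     -> []
PUSH 4  -> [4]
PUSH 4  -> [4, 4]
NEG     -> [4, -4]
SUB     -> [8]
PUSH 3  -> [8, 3]
ADD     -> [11]
STORE 1 -> []
LOAD 1  -> [11]
PUSH 8  -> [11, 8]
OVER    -> [11, 8, 11]
ADD     -> [11, 19]

2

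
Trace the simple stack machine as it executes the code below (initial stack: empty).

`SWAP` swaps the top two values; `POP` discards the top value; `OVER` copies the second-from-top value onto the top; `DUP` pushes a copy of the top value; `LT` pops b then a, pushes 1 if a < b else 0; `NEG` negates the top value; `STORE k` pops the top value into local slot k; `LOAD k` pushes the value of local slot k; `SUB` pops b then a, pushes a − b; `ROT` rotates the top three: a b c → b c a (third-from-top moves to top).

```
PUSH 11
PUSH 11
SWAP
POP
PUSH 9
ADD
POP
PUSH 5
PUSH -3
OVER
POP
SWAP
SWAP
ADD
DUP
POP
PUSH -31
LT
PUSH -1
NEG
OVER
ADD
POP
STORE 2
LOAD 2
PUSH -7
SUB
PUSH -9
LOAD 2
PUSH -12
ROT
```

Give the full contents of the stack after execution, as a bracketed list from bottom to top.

PUSH 11  : 11
PUSH 11  : 11 11
SWAP     : 11 11
POP      : 11
PUSH 9   : 11 9
ADD      : 20
POP      : (empty)
PUSH 5   : 5
PUSH -3  : 5 -3
OVER     : 5 -3 5
POP      : 5 -3
SWAP     : -3 5
SWAP     : 5 -3
ADD      : 2
DUP      : 2 2
POP      : 2
PUSH -31 : 2 -31
LT       : 0
PUSH -1  : 0 -1
NEG      : 0 1
OVER     : 0 1 0
ADD      : 0 1
POP      : 0
STORE 2  : (empty)
LOAD 2   : 0
PUSH -7  : 0 -7
SUB      : 7
PUSH -9  : 7 -9
LOAD 2   : 7 -9 0
PUSH -12 : 7 -9 0 -12
ROT      : 7 0 -12 -9

[7, 0, -12, -9]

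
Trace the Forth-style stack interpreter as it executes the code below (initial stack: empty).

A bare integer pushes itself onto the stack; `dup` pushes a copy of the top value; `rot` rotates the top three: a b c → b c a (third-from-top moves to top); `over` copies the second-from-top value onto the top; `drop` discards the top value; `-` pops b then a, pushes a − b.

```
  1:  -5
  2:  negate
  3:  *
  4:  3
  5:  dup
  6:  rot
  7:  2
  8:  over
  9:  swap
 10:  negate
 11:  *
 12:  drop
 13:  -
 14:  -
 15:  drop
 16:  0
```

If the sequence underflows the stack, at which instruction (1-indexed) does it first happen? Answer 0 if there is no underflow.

-5     → [-5]
negate → [5]
*  — needs 2 operands, stack has 1 → underflow

3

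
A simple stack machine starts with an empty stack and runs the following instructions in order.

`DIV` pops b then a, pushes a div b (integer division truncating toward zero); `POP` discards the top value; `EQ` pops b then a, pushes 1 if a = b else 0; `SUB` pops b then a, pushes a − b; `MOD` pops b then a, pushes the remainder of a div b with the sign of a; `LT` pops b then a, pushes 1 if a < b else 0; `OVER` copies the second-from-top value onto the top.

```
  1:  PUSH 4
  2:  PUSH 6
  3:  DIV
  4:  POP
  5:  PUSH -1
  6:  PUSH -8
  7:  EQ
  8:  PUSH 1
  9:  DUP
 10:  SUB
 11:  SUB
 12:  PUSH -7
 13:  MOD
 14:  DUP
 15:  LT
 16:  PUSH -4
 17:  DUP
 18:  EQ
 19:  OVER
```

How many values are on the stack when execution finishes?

3

PUSH 4  : [4]
PUSH 6  : [4, 6]
DIV     : [0]
POP     : []
PUSH -1 : [-1]
PUSH -8 : [-1, -8]
EQ      : [0]
PUSH 1  : [0, 1]
DUP     : [0, 1, 1]
SUB     : [0, 0]
SUB     : [0]
PUSH -7 : [0, -7]
MOD     : [0]
DUP     : [0, 0]
LT      : [0]
PUSH -4 : [0, -4]
DUP     : [0, -4, -4]
EQ      : [0, 1]
OVER    : [0, 1, 0]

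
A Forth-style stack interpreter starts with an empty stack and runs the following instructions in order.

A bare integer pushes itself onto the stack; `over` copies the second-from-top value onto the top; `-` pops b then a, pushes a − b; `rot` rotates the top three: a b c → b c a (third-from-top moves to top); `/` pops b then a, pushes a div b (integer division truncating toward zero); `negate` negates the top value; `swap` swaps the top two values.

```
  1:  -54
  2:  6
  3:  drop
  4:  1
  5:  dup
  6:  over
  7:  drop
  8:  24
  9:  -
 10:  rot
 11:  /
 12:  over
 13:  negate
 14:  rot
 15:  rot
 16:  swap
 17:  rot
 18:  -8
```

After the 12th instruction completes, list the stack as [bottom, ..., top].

-54   [-54]
6     [-54, 6]
drop  [-54]
1     [-54, 1]
dup   [-54, 1, 1]
over  [-54, 1, 1, 1]
drop  [-54, 1, 1]
24    [-54, 1, 1, 24]
-     [-54, 1, -23]
rot   [1, -23, -54]
/     [1, 0]
over  [1, 0, 1]

[1, 0, 1]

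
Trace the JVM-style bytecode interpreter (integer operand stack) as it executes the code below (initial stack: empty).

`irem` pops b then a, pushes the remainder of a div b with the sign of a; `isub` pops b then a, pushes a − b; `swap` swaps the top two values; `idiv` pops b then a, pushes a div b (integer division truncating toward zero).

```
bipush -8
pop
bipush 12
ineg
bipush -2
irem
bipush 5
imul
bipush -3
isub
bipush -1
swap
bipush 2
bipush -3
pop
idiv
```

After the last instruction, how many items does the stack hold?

2

bipush -8 → -8
pop       → (empty)
bipush 12 → 12
ineg      → -12
bipush -2 → -12 -2
irem      → 0
bipush 5  → 0 5
imul      → 0
bipush -3 → 0 -3
isub      → 3
bipush -1 → 3 -1
swap      → -1 3
bipush 2  → -1 3 2
bipush -3 → -1 3 2 -3
pop       → -1 3 2
idiv      → -1 1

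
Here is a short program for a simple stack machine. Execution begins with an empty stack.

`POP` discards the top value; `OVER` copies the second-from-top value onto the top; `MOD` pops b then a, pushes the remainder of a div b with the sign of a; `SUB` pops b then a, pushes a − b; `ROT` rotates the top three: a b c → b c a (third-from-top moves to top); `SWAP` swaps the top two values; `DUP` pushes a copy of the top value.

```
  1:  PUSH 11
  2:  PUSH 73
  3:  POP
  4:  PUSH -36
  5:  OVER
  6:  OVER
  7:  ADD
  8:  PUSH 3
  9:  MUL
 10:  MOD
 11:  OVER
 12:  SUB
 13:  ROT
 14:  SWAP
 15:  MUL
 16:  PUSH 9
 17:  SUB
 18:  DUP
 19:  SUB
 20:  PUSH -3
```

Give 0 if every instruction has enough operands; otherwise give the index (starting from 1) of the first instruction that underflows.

PUSH 11  -> [11]
PUSH 73  -> [11, 73]
POP      -> [11]
PUSH -36 -> [11, -36]
OVER     -> [11, -36, 11]
OVER     -> [11, -36, 11, -36]
ADD      -> [11, -36, -25]
PUSH 3   -> [11, -36, -25, 3]
MUL      -> [11, -36, -75]
MOD      -> [11, -36]
OVER     -> [11, -36, 11]
SUB      -> [11, -47]
ROT  — needs 3 operands, stack has 2 → underflow

13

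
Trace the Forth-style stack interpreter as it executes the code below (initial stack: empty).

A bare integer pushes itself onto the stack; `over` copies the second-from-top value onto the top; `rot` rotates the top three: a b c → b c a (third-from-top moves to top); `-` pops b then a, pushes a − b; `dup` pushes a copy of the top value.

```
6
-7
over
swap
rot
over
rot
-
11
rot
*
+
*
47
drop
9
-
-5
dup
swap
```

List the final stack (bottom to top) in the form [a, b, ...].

6    → [6]
-7   → [6, -7]
over → [6, -7, 6]
swap → [6, 6, -7]
rot  → [6, -7, 6]
over → [6, -7, 6, -7]
rot  → [6, 6, -7, -7]
-    → [6, 6, 0]
11   → [6, 6, 0, 11]
rot  → [6, 0, 11, 6]
*    → [6, 0, 66]
+    → [6, 66]
*    → [396]
47   → [396, 47]
drop → [396]
9    → [396, 9]
-    → [387]
-5   → [387, -5]
dup  → [387, -5, -5]
swap → [387, -5, -5]

[387, -5, -5]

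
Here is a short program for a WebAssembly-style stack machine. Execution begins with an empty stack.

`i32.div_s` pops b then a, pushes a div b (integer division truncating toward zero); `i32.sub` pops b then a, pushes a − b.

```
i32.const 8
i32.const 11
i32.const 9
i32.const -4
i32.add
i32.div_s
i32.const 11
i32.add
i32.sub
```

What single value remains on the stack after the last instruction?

-5

i32.const 8   [8]
i32.const 11  [8, 11]
i32.const 9   [8, 11, 9]
i32.const -4  [8, 11, 9, -4]
i32.add       [8, 11, 5]
i32.div_s     [8, 2]
i32.const 11  [8, 2, 11]
i32.add       [8, 13]
i32.sub       [-5]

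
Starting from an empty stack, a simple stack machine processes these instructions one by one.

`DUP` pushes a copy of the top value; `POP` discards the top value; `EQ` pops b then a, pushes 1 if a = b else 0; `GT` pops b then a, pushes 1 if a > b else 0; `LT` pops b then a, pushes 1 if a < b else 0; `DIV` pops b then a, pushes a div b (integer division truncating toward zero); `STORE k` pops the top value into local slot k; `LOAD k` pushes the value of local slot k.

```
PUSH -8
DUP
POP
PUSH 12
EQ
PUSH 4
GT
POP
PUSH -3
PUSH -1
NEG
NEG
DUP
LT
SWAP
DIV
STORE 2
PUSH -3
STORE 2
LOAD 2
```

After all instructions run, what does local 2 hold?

-3

PUSH -8 : [-8]
DUP     : [-8, -8]
POP     : [-8]
PUSH 12 : [-8, 12]
EQ      : [0]
PUSH 4  : [0, 4]
GT      : [0]
POP     : []
PUSH -3 : [-3]
PUSH -1 : [-3, -1]
NEG     : [-3, 1]
NEG     : [-3, -1]
DUP     : [-3, -1, -1]
LT      : [-3, 0]
SWAP    : [0, -3]
DIV     : [0]
STORE 2 : []
PUSH -3 : [-3]
STORE 2 : []
LOAD 2  : [-3]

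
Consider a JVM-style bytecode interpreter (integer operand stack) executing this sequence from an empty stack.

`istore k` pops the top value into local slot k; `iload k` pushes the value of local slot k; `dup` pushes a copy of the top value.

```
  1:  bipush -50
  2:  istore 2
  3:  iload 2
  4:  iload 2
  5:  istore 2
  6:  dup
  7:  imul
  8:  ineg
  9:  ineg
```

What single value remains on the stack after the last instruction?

bipush -50 : -50
istore 2   : (empty)
iload 2    : -50
iload 2    : -50 -50
istore 2   : -50
dup        : -50 -50
imul       : 2500
ineg       : -2500
ineg       : 2500

2500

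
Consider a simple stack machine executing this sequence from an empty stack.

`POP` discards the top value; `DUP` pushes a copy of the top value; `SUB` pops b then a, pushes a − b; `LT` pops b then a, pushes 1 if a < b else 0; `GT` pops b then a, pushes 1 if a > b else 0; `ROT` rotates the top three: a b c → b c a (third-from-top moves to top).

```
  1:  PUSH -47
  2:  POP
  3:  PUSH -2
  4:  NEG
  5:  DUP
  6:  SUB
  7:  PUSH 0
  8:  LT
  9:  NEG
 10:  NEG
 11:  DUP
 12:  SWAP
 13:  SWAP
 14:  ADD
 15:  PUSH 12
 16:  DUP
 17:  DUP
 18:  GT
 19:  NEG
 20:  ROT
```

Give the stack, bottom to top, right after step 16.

PUSH -47 -> [-47]
POP      -> []
PUSH -2  -> [-2]
NEG      -> [2]
DUP      -> [2, 2]
SUB      -> [0]
PUSH 0   -> [0, 0]
LT       -> [0]
NEG      -> [0]
NEG      -> [0]
DUP      -> [0, 0]
SWAP     -> [0, 0]
SWAP     -> [0, 0]
ADD      -> [0]
PUSH 12  -> [0, 12]
DUP      -> [0, 12, 12]

[0, 12, 12]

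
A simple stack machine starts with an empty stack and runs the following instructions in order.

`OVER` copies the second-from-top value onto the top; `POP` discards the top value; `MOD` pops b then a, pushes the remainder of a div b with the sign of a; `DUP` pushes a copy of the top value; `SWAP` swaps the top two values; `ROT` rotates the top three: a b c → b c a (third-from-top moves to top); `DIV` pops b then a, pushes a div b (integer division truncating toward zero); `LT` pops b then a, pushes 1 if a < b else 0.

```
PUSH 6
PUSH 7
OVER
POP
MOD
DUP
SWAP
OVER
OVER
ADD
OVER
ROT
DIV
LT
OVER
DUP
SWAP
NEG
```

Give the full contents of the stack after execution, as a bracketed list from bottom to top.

PUSH 6 → [6]
PUSH 7 → [6, 7]
OVER   → [6, 7, 6]
POP    → [6, 7]
MOD    → [6]
DUP    → [6, 6]
SWAP   → [6, 6]
OVER   → [6, 6, 6]
OVER   → [6, 6, 6, 6]
ADD    → [6, 6, 12]
OVER   → [6, 6, 12, 6]
ROT    → [6, 12, 6, 6]
DIV    → [6, 12, 1]
LT     → [6, 0]
OVER   → [6, 0, 6]
DUP    → [6, 0, 6, 6]
SWAP   → [6, 0, 6, 6]
NEG    → [6, 0, 6, -6]

[6, 0, 6, -6]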